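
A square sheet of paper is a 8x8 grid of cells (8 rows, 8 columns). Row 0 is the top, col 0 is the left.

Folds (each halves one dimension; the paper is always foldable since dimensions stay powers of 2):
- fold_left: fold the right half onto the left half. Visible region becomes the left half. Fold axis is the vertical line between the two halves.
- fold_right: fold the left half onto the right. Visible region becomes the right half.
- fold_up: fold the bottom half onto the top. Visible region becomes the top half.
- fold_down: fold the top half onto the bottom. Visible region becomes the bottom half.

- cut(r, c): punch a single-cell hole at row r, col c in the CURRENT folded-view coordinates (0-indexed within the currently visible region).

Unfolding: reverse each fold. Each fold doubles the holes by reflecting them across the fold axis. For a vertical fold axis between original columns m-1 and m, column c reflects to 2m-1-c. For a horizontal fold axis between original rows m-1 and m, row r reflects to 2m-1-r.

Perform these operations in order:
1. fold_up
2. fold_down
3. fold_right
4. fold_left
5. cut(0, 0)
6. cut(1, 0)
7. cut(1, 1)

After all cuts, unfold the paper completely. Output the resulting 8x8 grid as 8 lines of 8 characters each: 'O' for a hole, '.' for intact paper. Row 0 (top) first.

Answer: OOOOOOOO
O..OO..O
O..OO..O
OOOOOOOO
OOOOOOOO
O..OO..O
O..OO..O
OOOOOOOO

Derivation:
Op 1 fold_up: fold axis h@4; visible region now rows[0,4) x cols[0,8) = 4x8
Op 2 fold_down: fold axis h@2; visible region now rows[2,4) x cols[0,8) = 2x8
Op 3 fold_right: fold axis v@4; visible region now rows[2,4) x cols[4,8) = 2x4
Op 4 fold_left: fold axis v@6; visible region now rows[2,4) x cols[4,6) = 2x2
Op 5 cut(0, 0): punch at orig (2,4); cuts so far [(2, 4)]; region rows[2,4) x cols[4,6) = 2x2
Op 6 cut(1, 0): punch at orig (3,4); cuts so far [(2, 4), (3, 4)]; region rows[2,4) x cols[4,6) = 2x2
Op 7 cut(1, 1): punch at orig (3,5); cuts so far [(2, 4), (3, 4), (3, 5)]; region rows[2,4) x cols[4,6) = 2x2
Unfold 1 (reflect across v@6): 6 holes -> [(2, 4), (2, 7), (3, 4), (3, 5), (3, 6), (3, 7)]
Unfold 2 (reflect across v@4): 12 holes -> [(2, 0), (2, 3), (2, 4), (2, 7), (3, 0), (3, 1), (3, 2), (3, 3), (3, 4), (3, 5), (3, 6), (3, 7)]
Unfold 3 (reflect across h@2): 24 holes -> [(0, 0), (0, 1), (0, 2), (0, 3), (0, 4), (0, 5), (0, 6), (0, 7), (1, 0), (1, 3), (1, 4), (1, 7), (2, 0), (2, 3), (2, 4), (2, 7), (3, 0), (3, 1), (3, 2), (3, 3), (3, 4), (3, 5), (3, 6), (3, 7)]
Unfold 4 (reflect across h@4): 48 holes -> [(0, 0), (0, 1), (0, 2), (0, 3), (0, 4), (0, 5), (0, 6), (0, 7), (1, 0), (1, 3), (1, 4), (1, 7), (2, 0), (2, 3), (2, 4), (2, 7), (3, 0), (3, 1), (3, 2), (3, 3), (3, 4), (3, 5), (3, 6), (3, 7), (4, 0), (4, 1), (4, 2), (4, 3), (4, 4), (4, 5), (4, 6), (4, 7), (5, 0), (5, 3), (5, 4), (5, 7), (6, 0), (6, 3), (6, 4), (6, 7), (7, 0), (7, 1), (7, 2), (7, 3), (7, 4), (7, 5), (7, 6), (7, 7)]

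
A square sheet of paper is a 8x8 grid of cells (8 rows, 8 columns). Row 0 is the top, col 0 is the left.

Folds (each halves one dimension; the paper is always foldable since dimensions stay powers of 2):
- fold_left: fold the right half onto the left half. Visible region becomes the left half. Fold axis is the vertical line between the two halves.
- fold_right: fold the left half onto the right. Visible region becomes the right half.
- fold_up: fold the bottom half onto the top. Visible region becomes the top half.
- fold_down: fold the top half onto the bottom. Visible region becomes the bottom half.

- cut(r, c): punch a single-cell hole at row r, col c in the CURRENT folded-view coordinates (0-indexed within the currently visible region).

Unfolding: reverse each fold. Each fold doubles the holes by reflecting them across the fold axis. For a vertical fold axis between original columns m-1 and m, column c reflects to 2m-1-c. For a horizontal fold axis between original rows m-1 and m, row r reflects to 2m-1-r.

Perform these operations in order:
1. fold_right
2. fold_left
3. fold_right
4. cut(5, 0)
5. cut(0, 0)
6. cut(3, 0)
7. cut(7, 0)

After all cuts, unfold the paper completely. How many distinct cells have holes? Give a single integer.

Answer: 32

Derivation:
Op 1 fold_right: fold axis v@4; visible region now rows[0,8) x cols[4,8) = 8x4
Op 2 fold_left: fold axis v@6; visible region now rows[0,8) x cols[4,6) = 8x2
Op 3 fold_right: fold axis v@5; visible region now rows[0,8) x cols[5,6) = 8x1
Op 4 cut(5, 0): punch at orig (5,5); cuts so far [(5, 5)]; region rows[0,8) x cols[5,6) = 8x1
Op 5 cut(0, 0): punch at orig (0,5); cuts so far [(0, 5), (5, 5)]; region rows[0,8) x cols[5,6) = 8x1
Op 6 cut(3, 0): punch at orig (3,5); cuts so far [(0, 5), (3, 5), (5, 5)]; region rows[0,8) x cols[5,6) = 8x1
Op 7 cut(7, 0): punch at orig (7,5); cuts so far [(0, 5), (3, 5), (5, 5), (7, 5)]; region rows[0,8) x cols[5,6) = 8x1
Unfold 1 (reflect across v@5): 8 holes -> [(0, 4), (0, 5), (3, 4), (3, 5), (5, 4), (5, 5), (7, 4), (7, 5)]
Unfold 2 (reflect across v@6): 16 holes -> [(0, 4), (0, 5), (0, 6), (0, 7), (3, 4), (3, 5), (3, 6), (3, 7), (5, 4), (5, 5), (5, 6), (5, 7), (7, 4), (7, 5), (7, 6), (7, 7)]
Unfold 3 (reflect across v@4): 32 holes -> [(0, 0), (0, 1), (0, 2), (0, 3), (0, 4), (0, 5), (0, 6), (0, 7), (3, 0), (3, 1), (3, 2), (3, 3), (3, 4), (3, 5), (3, 6), (3, 7), (5, 0), (5, 1), (5, 2), (5, 3), (5, 4), (5, 5), (5, 6), (5, 7), (7, 0), (7, 1), (7, 2), (7, 3), (7, 4), (7, 5), (7, 6), (7, 7)]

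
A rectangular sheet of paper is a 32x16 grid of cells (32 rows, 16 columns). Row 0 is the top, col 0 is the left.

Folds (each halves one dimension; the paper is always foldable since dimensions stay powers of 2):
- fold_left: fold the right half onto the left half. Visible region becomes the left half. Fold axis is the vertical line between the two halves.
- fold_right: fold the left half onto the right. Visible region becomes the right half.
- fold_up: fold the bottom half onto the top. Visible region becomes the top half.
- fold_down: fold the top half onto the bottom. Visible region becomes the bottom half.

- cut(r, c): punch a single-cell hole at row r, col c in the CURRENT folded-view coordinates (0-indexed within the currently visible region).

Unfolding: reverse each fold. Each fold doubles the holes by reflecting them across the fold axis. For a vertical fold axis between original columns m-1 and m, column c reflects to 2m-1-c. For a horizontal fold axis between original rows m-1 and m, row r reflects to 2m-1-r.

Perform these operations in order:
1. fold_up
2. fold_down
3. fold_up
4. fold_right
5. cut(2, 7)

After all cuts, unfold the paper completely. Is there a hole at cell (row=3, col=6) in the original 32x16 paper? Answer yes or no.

Op 1 fold_up: fold axis h@16; visible region now rows[0,16) x cols[0,16) = 16x16
Op 2 fold_down: fold axis h@8; visible region now rows[8,16) x cols[0,16) = 8x16
Op 3 fold_up: fold axis h@12; visible region now rows[8,12) x cols[0,16) = 4x16
Op 4 fold_right: fold axis v@8; visible region now rows[8,12) x cols[8,16) = 4x8
Op 5 cut(2, 7): punch at orig (10,15); cuts so far [(10, 15)]; region rows[8,12) x cols[8,16) = 4x8
Unfold 1 (reflect across v@8): 2 holes -> [(10, 0), (10, 15)]
Unfold 2 (reflect across h@12): 4 holes -> [(10, 0), (10, 15), (13, 0), (13, 15)]
Unfold 3 (reflect across h@8): 8 holes -> [(2, 0), (2, 15), (5, 0), (5, 15), (10, 0), (10, 15), (13, 0), (13, 15)]
Unfold 4 (reflect across h@16): 16 holes -> [(2, 0), (2, 15), (5, 0), (5, 15), (10, 0), (10, 15), (13, 0), (13, 15), (18, 0), (18, 15), (21, 0), (21, 15), (26, 0), (26, 15), (29, 0), (29, 15)]
Holes: [(2, 0), (2, 15), (5, 0), (5, 15), (10, 0), (10, 15), (13, 0), (13, 15), (18, 0), (18, 15), (21, 0), (21, 15), (26, 0), (26, 15), (29, 0), (29, 15)]

Answer: no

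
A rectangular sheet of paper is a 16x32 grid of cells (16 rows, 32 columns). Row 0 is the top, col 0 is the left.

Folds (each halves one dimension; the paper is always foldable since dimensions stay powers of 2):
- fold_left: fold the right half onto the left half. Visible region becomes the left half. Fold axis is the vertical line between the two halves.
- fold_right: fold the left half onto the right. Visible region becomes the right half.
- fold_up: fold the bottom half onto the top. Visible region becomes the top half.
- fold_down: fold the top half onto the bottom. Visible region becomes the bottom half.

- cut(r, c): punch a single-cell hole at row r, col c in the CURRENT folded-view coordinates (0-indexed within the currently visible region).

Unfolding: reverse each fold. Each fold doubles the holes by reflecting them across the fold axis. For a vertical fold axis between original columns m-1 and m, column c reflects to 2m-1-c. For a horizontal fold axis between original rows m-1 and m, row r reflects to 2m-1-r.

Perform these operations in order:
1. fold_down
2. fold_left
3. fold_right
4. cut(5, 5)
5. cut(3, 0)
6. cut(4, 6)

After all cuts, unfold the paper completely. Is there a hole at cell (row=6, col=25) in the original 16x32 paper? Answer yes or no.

Answer: no

Derivation:
Op 1 fold_down: fold axis h@8; visible region now rows[8,16) x cols[0,32) = 8x32
Op 2 fold_left: fold axis v@16; visible region now rows[8,16) x cols[0,16) = 8x16
Op 3 fold_right: fold axis v@8; visible region now rows[8,16) x cols[8,16) = 8x8
Op 4 cut(5, 5): punch at orig (13,13); cuts so far [(13, 13)]; region rows[8,16) x cols[8,16) = 8x8
Op 5 cut(3, 0): punch at orig (11,8); cuts so far [(11, 8), (13, 13)]; region rows[8,16) x cols[8,16) = 8x8
Op 6 cut(4, 6): punch at orig (12,14); cuts so far [(11, 8), (12, 14), (13, 13)]; region rows[8,16) x cols[8,16) = 8x8
Unfold 1 (reflect across v@8): 6 holes -> [(11, 7), (11, 8), (12, 1), (12, 14), (13, 2), (13, 13)]
Unfold 2 (reflect across v@16): 12 holes -> [(11, 7), (11, 8), (11, 23), (11, 24), (12, 1), (12, 14), (12, 17), (12, 30), (13, 2), (13, 13), (13, 18), (13, 29)]
Unfold 3 (reflect across h@8): 24 holes -> [(2, 2), (2, 13), (2, 18), (2, 29), (3, 1), (3, 14), (3, 17), (3, 30), (4, 7), (4, 8), (4, 23), (4, 24), (11, 7), (11, 8), (11, 23), (11, 24), (12, 1), (12, 14), (12, 17), (12, 30), (13, 2), (13, 13), (13, 18), (13, 29)]
Holes: [(2, 2), (2, 13), (2, 18), (2, 29), (3, 1), (3, 14), (3, 17), (3, 30), (4, 7), (4, 8), (4, 23), (4, 24), (11, 7), (11, 8), (11, 23), (11, 24), (12, 1), (12, 14), (12, 17), (12, 30), (13, 2), (13, 13), (13, 18), (13, 29)]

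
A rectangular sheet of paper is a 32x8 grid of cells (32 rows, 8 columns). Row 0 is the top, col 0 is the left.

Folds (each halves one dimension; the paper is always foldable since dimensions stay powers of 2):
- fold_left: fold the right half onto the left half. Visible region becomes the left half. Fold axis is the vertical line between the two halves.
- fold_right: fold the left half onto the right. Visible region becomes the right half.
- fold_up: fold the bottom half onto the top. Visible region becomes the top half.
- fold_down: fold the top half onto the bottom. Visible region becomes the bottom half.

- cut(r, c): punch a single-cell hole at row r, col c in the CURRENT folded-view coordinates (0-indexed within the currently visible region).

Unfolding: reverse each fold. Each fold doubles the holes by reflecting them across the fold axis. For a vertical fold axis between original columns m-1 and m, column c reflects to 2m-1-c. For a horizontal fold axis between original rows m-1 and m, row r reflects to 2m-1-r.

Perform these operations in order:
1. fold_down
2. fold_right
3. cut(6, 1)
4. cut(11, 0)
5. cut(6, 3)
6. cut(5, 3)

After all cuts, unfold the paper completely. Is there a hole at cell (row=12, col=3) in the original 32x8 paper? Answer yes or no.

Answer: no

Derivation:
Op 1 fold_down: fold axis h@16; visible region now rows[16,32) x cols[0,8) = 16x8
Op 2 fold_right: fold axis v@4; visible region now rows[16,32) x cols[4,8) = 16x4
Op 3 cut(6, 1): punch at orig (22,5); cuts so far [(22, 5)]; region rows[16,32) x cols[4,8) = 16x4
Op 4 cut(11, 0): punch at orig (27,4); cuts so far [(22, 5), (27, 4)]; region rows[16,32) x cols[4,8) = 16x4
Op 5 cut(6, 3): punch at orig (22,7); cuts so far [(22, 5), (22, 7), (27, 4)]; region rows[16,32) x cols[4,8) = 16x4
Op 6 cut(5, 3): punch at orig (21,7); cuts so far [(21, 7), (22, 5), (22, 7), (27, 4)]; region rows[16,32) x cols[4,8) = 16x4
Unfold 1 (reflect across v@4): 8 holes -> [(21, 0), (21, 7), (22, 0), (22, 2), (22, 5), (22, 7), (27, 3), (27, 4)]
Unfold 2 (reflect across h@16): 16 holes -> [(4, 3), (4, 4), (9, 0), (9, 2), (9, 5), (9, 7), (10, 0), (10, 7), (21, 0), (21, 7), (22, 0), (22, 2), (22, 5), (22, 7), (27, 3), (27, 4)]
Holes: [(4, 3), (4, 4), (9, 0), (9, 2), (9, 5), (9, 7), (10, 0), (10, 7), (21, 0), (21, 7), (22, 0), (22, 2), (22, 5), (22, 7), (27, 3), (27, 4)]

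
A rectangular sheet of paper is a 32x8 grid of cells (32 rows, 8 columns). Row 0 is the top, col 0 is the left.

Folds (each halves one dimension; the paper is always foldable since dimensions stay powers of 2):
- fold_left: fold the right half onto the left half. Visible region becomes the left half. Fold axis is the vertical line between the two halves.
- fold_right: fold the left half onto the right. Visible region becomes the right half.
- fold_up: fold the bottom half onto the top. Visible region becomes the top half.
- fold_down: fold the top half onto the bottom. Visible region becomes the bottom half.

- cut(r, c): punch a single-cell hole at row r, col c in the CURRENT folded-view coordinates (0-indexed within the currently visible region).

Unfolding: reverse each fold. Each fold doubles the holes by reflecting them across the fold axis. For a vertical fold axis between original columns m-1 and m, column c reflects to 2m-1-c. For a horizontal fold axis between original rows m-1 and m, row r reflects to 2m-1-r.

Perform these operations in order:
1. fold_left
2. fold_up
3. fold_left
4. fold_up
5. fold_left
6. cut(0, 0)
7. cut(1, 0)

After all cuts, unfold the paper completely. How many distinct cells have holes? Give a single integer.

Answer: 64

Derivation:
Op 1 fold_left: fold axis v@4; visible region now rows[0,32) x cols[0,4) = 32x4
Op 2 fold_up: fold axis h@16; visible region now rows[0,16) x cols[0,4) = 16x4
Op 3 fold_left: fold axis v@2; visible region now rows[0,16) x cols[0,2) = 16x2
Op 4 fold_up: fold axis h@8; visible region now rows[0,8) x cols[0,2) = 8x2
Op 5 fold_left: fold axis v@1; visible region now rows[0,8) x cols[0,1) = 8x1
Op 6 cut(0, 0): punch at orig (0,0); cuts so far [(0, 0)]; region rows[0,8) x cols[0,1) = 8x1
Op 7 cut(1, 0): punch at orig (1,0); cuts so far [(0, 0), (1, 0)]; region rows[0,8) x cols[0,1) = 8x1
Unfold 1 (reflect across v@1): 4 holes -> [(0, 0), (0, 1), (1, 0), (1, 1)]
Unfold 2 (reflect across h@8): 8 holes -> [(0, 0), (0, 1), (1, 0), (1, 1), (14, 0), (14, 1), (15, 0), (15, 1)]
Unfold 3 (reflect across v@2): 16 holes -> [(0, 0), (0, 1), (0, 2), (0, 3), (1, 0), (1, 1), (1, 2), (1, 3), (14, 0), (14, 1), (14, 2), (14, 3), (15, 0), (15, 1), (15, 2), (15, 3)]
Unfold 4 (reflect across h@16): 32 holes -> [(0, 0), (0, 1), (0, 2), (0, 3), (1, 0), (1, 1), (1, 2), (1, 3), (14, 0), (14, 1), (14, 2), (14, 3), (15, 0), (15, 1), (15, 2), (15, 3), (16, 0), (16, 1), (16, 2), (16, 3), (17, 0), (17, 1), (17, 2), (17, 3), (30, 0), (30, 1), (30, 2), (30, 3), (31, 0), (31, 1), (31, 2), (31, 3)]
Unfold 5 (reflect across v@4): 64 holes -> [(0, 0), (0, 1), (0, 2), (0, 3), (0, 4), (0, 5), (0, 6), (0, 7), (1, 0), (1, 1), (1, 2), (1, 3), (1, 4), (1, 5), (1, 6), (1, 7), (14, 0), (14, 1), (14, 2), (14, 3), (14, 4), (14, 5), (14, 6), (14, 7), (15, 0), (15, 1), (15, 2), (15, 3), (15, 4), (15, 5), (15, 6), (15, 7), (16, 0), (16, 1), (16, 2), (16, 3), (16, 4), (16, 5), (16, 6), (16, 7), (17, 0), (17, 1), (17, 2), (17, 3), (17, 4), (17, 5), (17, 6), (17, 7), (30, 0), (30, 1), (30, 2), (30, 3), (30, 4), (30, 5), (30, 6), (30, 7), (31, 0), (31, 1), (31, 2), (31, 3), (31, 4), (31, 5), (31, 6), (31, 7)]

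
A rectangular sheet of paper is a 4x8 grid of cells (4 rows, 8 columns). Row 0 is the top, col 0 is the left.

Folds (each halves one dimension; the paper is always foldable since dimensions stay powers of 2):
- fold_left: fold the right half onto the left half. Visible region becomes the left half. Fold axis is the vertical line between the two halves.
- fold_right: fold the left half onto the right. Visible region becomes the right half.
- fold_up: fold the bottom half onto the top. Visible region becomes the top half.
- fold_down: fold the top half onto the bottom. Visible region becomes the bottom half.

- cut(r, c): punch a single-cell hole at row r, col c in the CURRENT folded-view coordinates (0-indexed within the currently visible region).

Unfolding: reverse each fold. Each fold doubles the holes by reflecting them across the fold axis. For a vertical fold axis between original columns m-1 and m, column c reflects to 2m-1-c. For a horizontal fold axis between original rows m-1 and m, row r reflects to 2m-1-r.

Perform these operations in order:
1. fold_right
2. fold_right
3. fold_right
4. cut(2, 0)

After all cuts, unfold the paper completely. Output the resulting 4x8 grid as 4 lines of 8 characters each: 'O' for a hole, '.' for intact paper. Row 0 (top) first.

Answer: ........
........
OOOOOOOO
........

Derivation:
Op 1 fold_right: fold axis v@4; visible region now rows[0,4) x cols[4,8) = 4x4
Op 2 fold_right: fold axis v@6; visible region now rows[0,4) x cols[6,8) = 4x2
Op 3 fold_right: fold axis v@7; visible region now rows[0,4) x cols[7,8) = 4x1
Op 4 cut(2, 0): punch at orig (2,7); cuts so far [(2, 7)]; region rows[0,4) x cols[7,8) = 4x1
Unfold 1 (reflect across v@7): 2 holes -> [(2, 6), (2, 7)]
Unfold 2 (reflect across v@6): 4 holes -> [(2, 4), (2, 5), (2, 6), (2, 7)]
Unfold 3 (reflect across v@4): 8 holes -> [(2, 0), (2, 1), (2, 2), (2, 3), (2, 4), (2, 5), (2, 6), (2, 7)]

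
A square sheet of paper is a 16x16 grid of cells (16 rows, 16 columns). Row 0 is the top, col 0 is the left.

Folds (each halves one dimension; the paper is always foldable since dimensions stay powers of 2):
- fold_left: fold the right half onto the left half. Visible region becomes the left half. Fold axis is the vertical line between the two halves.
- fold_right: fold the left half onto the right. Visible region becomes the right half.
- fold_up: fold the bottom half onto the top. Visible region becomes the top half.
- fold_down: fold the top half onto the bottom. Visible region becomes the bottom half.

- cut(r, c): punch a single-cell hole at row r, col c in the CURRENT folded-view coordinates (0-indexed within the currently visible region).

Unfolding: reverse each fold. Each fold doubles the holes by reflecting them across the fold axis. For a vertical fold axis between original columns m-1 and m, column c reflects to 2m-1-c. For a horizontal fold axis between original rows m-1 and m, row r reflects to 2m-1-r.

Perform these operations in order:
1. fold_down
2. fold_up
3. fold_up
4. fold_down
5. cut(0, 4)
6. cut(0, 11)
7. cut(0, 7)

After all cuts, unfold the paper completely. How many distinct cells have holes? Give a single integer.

Answer: 48

Derivation:
Op 1 fold_down: fold axis h@8; visible region now rows[8,16) x cols[0,16) = 8x16
Op 2 fold_up: fold axis h@12; visible region now rows[8,12) x cols[0,16) = 4x16
Op 3 fold_up: fold axis h@10; visible region now rows[8,10) x cols[0,16) = 2x16
Op 4 fold_down: fold axis h@9; visible region now rows[9,10) x cols[0,16) = 1x16
Op 5 cut(0, 4): punch at orig (9,4); cuts so far [(9, 4)]; region rows[9,10) x cols[0,16) = 1x16
Op 6 cut(0, 11): punch at orig (9,11); cuts so far [(9, 4), (9, 11)]; region rows[9,10) x cols[0,16) = 1x16
Op 7 cut(0, 7): punch at orig (9,7); cuts so far [(9, 4), (9, 7), (9, 11)]; region rows[9,10) x cols[0,16) = 1x16
Unfold 1 (reflect across h@9): 6 holes -> [(8, 4), (8, 7), (8, 11), (9, 4), (9, 7), (9, 11)]
Unfold 2 (reflect across h@10): 12 holes -> [(8, 4), (8, 7), (8, 11), (9, 4), (9, 7), (9, 11), (10, 4), (10, 7), (10, 11), (11, 4), (11, 7), (11, 11)]
Unfold 3 (reflect across h@12): 24 holes -> [(8, 4), (8, 7), (8, 11), (9, 4), (9, 7), (9, 11), (10, 4), (10, 7), (10, 11), (11, 4), (11, 7), (11, 11), (12, 4), (12, 7), (12, 11), (13, 4), (13, 7), (13, 11), (14, 4), (14, 7), (14, 11), (15, 4), (15, 7), (15, 11)]
Unfold 4 (reflect across h@8): 48 holes -> [(0, 4), (0, 7), (0, 11), (1, 4), (1, 7), (1, 11), (2, 4), (2, 7), (2, 11), (3, 4), (3, 7), (3, 11), (4, 4), (4, 7), (4, 11), (5, 4), (5, 7), (5, 11), (6, 4), (6, 7), (6, 11), (7, 4), (7, 7), (7, 11), (8, 4), (8, 7), (8, 11), (9, 4), (9, 7), (9, 11), (10, 4), (10, 7), (10, 11), (11, 4), (11, 7), (11, 11), (12, 4), (12, 7), (12, 11), (13, 4), (13, 7), (13, 11), (14, 4), (14, 7), (14, 11), (15, 4), (15, 7), (15, 11)]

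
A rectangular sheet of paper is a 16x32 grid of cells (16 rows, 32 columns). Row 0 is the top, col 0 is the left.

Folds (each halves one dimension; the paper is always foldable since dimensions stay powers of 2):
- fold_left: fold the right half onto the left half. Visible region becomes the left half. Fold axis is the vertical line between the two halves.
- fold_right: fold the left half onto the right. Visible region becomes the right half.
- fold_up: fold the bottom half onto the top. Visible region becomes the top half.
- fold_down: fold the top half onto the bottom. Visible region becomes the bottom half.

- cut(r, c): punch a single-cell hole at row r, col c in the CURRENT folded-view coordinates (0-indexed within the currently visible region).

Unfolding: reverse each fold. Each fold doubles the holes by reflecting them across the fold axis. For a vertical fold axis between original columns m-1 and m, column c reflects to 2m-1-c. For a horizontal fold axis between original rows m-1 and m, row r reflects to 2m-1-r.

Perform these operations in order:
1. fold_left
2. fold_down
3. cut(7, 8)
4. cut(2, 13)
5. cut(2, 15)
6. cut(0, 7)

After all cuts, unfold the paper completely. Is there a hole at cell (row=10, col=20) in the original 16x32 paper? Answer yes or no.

Op 1 fold_left: fold axis v@16; visible region now rows[0,16) x cols[0,16) = 16x16
Op 2 fold_down: fold axis h@8; visible region now rows[8,16) x cols[0,16) = 8x16
Op 3 cut(7, 8): punch at orig (15,8); cuts so far [(15, 8)]; region rows[8,16) x cols[0,16) = 8x16
Op 4 cut(2, 13): punch at orig (10,13); cuts so far [(10, 13), (15, 8)]; region rows[8,16) x cols[0,16) = 8x16
Op 5 cut(2, 15): punch at orig (10,15); cuts so far [(10, 13), (10, 15), (15, 8)]; region rows[8,16) x cols[0,16) = 8x16
Op 6 cut(0, 7): punch at orig (8,7); cuts so far [(8, 7), (10, 13), (10, 15), (15, 8)]; region rows[8,16) x cols[0,16) = 8x16
Unfold 1 (reflect across h@8): 8 holes -> [(0, 8), (5, 13), (5, 15), (7, 7), (8, 7), (10, 13), (10, 15), (15, 8)]
Unfold 2 (reflect across v@16): 16 holes -> [(0, 8), (0, 23), (5, 13), (5, 15), (5, 16), (5, 18), (7, 7), (7, 24), (8, 7), (8, 24), (10, 13), (10, 15), (10, 16), (10, 18), (15, 8), (15, 23)]
Holes: [(0, 8), (0, 23), (5, 13), (5, 15), (5, 16), (5, 18), (7, 7), (7, 24), (8, 7), (8, 24), (10, 13), (10, 15), (10, 16), (10, 18), (15, 8), (15, 23)]

Answer: no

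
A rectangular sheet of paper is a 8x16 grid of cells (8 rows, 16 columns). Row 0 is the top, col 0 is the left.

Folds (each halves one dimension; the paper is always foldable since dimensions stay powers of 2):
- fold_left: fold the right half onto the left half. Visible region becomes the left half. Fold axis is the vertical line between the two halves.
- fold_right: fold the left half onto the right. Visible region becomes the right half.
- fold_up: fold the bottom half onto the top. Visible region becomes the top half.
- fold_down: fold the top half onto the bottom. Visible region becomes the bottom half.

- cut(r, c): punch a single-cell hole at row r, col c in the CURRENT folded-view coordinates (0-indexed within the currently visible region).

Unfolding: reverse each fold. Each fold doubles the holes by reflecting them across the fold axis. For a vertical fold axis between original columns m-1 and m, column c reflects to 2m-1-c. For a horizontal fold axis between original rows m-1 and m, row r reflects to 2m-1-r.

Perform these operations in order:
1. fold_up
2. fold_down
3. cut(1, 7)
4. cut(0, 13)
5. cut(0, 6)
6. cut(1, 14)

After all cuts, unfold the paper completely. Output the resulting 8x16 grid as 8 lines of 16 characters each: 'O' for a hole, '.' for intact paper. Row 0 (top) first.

Op 1 fold_up: fold axis h@4; visible region now rows[0,4) x cols[0,16) = 4x16
Op 2 fold_down: fold axis h@2; visible region now rows[2,4) x cols[0,16) = 2x16
Op 3 cut(1, 7): punch at orig (3,7); cuts so far [(3, 7)]; region rows[2,4) x cols[0,16) = 2x16
Op 4 cut(0, 13): punch at orig (2,13); cuts so far [(2, 13), (3, 7)]; region rows[2,4) x cols[0,16) = 2x16
Op 5 cut(0, 6): punch at orig (2,6); cuts so far [(2, 6), (2, 13), (3, 7)]; region rows[2,4) x cols[0,16) = 2x16
Op 6 cut(1, 14): punch at orig (3,14); cuts so far [(2, 6), (2, 13), (3, 7), (3, 14)]; region rows[2,4) x cols[0,16) = 2x16
Unfold 1 (reflect across h@2): 8 holes -> [(0, 7), (0, 14), (1, 6), (1, 13), (2, 6), (2, 13), (3, 7), (3, 14)]
Unfold 2 (reflect across h@4): 16 holes -> [(0, 7), (0, 14), (1, 6), (1, 13), (2, 6), (2, 13), (3, 7), (3, 14), (4, 7), (4, 14), (5, 6), (5, 13), (6, 6), (6, 13), (7, 7), (7, 14)]

Answer: .......O......O.
......O......O..
......O......O..
.......O......O.
.......O......O.
......O......O..
......O......O..
.......O......O.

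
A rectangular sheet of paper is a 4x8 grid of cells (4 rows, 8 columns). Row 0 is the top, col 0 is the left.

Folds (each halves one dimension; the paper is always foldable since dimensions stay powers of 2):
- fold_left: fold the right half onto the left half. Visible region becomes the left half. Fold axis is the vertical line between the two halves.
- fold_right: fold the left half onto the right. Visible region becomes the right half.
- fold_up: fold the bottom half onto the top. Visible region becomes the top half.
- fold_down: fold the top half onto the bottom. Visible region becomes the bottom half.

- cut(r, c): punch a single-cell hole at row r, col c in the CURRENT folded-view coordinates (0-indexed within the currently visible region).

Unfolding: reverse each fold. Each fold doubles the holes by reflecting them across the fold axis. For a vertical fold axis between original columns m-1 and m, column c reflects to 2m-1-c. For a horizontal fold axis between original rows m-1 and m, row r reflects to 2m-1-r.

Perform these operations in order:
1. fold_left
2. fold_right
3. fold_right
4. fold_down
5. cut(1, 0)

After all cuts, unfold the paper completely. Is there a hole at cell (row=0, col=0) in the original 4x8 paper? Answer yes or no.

Op 1 fold_left: fold axis v@4; visible region now rows[0,4) x cols[0,4) = 4x4
Op 2 fold_right: fold axis v@2; visible region now rows[0,4) x cols[2,4) = 4x2
Op 3 fold_right: fold axis v@3; visible region now rows[0,4) x cols[3,4) = 4x1
Op 4 fold_down: fold axis h@2; visible region now rows[2,4) x cols[3,4) = 2x1
Op 5 cut(1, 0): punch at orig (3,3); cuts so far [(3, 3)]; region rows[2,4) x cols[3,4) = 2x1
Unfold 1 (reflect across h@2): 2 holes -> [(0, 3), (3, 3)]
Unfold 2 (reflect across v@3): 4 holes -> [(0, 2), (0, 3), (3, 2), (3, 3)]
Unfold 3 (reflect across v@2): 8 holes -> [(0, 0), (0, 1), (0, 2), (0, 3), (3, 0), (3, 1), (3, 2), (3, 3)]
Unfold 4 (reflect across v@4): 16 holes -> [(0, 0), (0, 1), (0, 2), (0, 3), (0, 4), (0, 5), (0, 6), (0, 7), (3, 0), (3, 1), (3, 2), (3, 3), (3, 4), (3, 5), (3, 6), (3, 7)]
Holes: [(0, 0), (0, 1), (0, 2), (0, 3), (0, 4), (0, 5), (0, 6), (0, 7), (3, 0), (3, 1), (3, 2), (3, 3), (3, 4), (3, 5), (3, 6), (3, 7)]

Answer: yes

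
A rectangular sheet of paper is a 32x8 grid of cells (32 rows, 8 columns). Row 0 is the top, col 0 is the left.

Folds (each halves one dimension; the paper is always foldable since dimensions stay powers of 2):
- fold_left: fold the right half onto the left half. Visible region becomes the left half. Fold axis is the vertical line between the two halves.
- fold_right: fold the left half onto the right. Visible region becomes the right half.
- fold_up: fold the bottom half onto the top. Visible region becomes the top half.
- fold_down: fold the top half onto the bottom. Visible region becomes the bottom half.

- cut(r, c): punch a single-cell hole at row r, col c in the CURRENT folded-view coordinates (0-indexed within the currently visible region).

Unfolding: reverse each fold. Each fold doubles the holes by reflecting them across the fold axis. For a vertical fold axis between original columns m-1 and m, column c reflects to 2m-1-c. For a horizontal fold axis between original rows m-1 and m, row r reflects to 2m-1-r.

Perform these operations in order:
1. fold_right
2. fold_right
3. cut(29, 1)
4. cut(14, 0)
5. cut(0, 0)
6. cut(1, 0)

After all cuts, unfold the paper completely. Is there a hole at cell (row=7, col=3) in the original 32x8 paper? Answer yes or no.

Answer: no

Derivation:
Op 1 fold_right: fold axis v@4; visible region now rows[0,32) x cols[4,8) = 32x4
Op 2 fold_right: fold axis v@6; visible region now rows[0,32) x cols[6,8) = 32x2
Op 3 cut(29, 1): punch at orig (29,7); cuts so far [(29, 7)]; region rows[0,32) x cols[6,8) = 32x2
Op 4 cut(14, 0): punch at orig (14,6); cuts so far [(14, 6), (29, 7)]; region rows[0,32) x cols[6,8) = 32x2
Op 5 cut(0, 0): punch at orig (0,6); cuts so far [(0, 6), (14, 6), (29, 7)]; region rows[0,32) x cols[6,8) = 32x2
Op 6 cut(1, 0): punch at orig (1,6); cuts so far [(0, 6), (1, 6), (14, 6), (29, 7)]; region rows[0,32) x cols[6,8) = 32x2
Unfold 1 (reflect across v@6): 8 holes -> [(0, 5), (0, 6), (1, 5), (1, 6), (14, 5), (14, 6), (29, 4), (29, 7)]
Unfold 2 (reflect across v@4): 16 holes -> [(0, 1), (0, 2), (0, 5), (0, 6), (1, 1), (1, 2), (1, 5), (1, 6), (14, 1), (14, 2), (14, 5), (14, 6), (29, 0), (29, 3), (29, 4), (29, 7)]
Holes: [(0, 1), (0, 2), (0, 5), (0, 6), (1, 1), (1, 2), (1, 5), (1, 6), (14, 1), (14, 2), (14, 5), (14, 6), (29, 0), (29, 3), (29, 4), (29, 7)]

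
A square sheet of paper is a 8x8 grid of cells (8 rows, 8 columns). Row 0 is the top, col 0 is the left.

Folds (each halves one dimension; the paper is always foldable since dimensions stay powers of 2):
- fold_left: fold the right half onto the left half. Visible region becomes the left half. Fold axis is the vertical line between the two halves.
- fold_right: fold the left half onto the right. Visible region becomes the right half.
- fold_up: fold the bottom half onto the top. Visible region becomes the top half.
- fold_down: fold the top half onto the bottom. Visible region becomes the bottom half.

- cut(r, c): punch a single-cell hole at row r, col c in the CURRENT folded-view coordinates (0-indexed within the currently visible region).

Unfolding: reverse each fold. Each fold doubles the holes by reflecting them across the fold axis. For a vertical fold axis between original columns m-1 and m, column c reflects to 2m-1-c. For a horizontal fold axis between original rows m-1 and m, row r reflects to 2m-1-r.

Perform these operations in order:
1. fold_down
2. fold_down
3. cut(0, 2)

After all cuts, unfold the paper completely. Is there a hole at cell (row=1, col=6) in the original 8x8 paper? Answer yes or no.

Answer: no

Derivation:
Op 1 fold_down: fold axis h@4; visible region now rows[4,8) x cols[0,8) = 4x8
Op 2 fold_down: fold axis h@6; visible region now rows[6,8) x cols[0,8) = 2x8
Op 3 cut(0, 2): punch at orig (6,2); cuts so far [(6, 2)]; region rows[6,8) x cols[0,8) = 2x8
Unfold 1 (reflect across h@6): 2 holes -> [(5, 2), (6, 2)]
Unfold 2 (reflect across h@4): 4 holes -> [(1, 2), (2, 2), (5, 2), (6, 2)]
Holes: [(1, 2), (2, 2), (5, 2), (6, 2)]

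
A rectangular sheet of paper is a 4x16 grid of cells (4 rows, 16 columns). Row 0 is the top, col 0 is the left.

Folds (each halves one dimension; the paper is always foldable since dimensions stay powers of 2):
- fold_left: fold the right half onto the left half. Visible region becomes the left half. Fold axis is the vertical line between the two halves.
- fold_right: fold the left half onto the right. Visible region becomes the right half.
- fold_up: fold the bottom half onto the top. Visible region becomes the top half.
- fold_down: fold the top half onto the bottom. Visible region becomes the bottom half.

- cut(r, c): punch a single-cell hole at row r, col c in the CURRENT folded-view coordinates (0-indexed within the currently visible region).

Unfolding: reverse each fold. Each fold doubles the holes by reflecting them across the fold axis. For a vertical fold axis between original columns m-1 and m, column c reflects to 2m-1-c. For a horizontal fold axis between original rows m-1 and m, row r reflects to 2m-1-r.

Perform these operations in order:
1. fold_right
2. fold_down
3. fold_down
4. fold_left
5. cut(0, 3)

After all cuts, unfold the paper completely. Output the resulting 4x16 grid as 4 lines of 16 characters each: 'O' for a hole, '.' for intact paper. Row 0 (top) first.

Op 1 fold_right: fold axis v@8; visible region now rows[0,4) x cols[8,16) = 4x8
Op 2 fold_down: fold axis h@2; visible region now rows[2,4) x cols[8,16) = 2x8
Op 3 fold_down: fold axis h@3; visible region now rows[3,4) x cols[8,16) = 1x8
Op 4 fold_left: fold axis v@12; visible region now rows[3,4) x cols[8,12) = 1x4
Op 5 cut(0, 3): punch at orig (3,11); cuts so far [(3, 11)]; region rows[3,4) x cols[8,12) = 1x4
Unfold 1 (reflect across v@12): 2 holes -> [(3, 11), (3, 12)]
Unfold 2 (reflect across h@3): 4 holes -> [(2, 11), (2, 12), (3, 11), (3, 12)]
Unfold 3 (reflect across h@2): 8 holes -> [(0, 11), (0, 12), (1, 11), (1, 12), (2, 11), (2, 12), (3, 11), (3, 12)]
Unfold 4 (reflect across v@8): 16 holes -> [(0, 3), (0, 4), (0, 11), (0, 12), (1, 3), (1, 4), (1, 11), (1, 12), (2, 3), (2, 4), (2, 11), (2, 12), (3, 3), (3, 4), (3, 11), (3, 12)]

Answer: ...OO......OO...
...OO......OO...
...OO......OO...
...OO......OO...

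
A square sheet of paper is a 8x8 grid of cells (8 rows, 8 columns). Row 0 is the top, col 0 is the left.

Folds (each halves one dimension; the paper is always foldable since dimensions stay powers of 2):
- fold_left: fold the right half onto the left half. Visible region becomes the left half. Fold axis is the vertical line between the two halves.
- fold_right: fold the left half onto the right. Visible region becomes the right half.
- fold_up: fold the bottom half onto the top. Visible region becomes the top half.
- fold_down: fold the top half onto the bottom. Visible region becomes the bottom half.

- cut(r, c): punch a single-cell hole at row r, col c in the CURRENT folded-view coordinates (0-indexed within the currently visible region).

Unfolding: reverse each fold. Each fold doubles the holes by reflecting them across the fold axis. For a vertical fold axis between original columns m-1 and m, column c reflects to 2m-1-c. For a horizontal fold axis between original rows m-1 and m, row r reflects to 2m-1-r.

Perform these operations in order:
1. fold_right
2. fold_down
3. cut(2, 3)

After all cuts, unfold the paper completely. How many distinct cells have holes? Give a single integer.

Op 1 fold_right: fold axis v@4; visible region now rows[0,8) x cols[4,8) = 8x4
Op 2 fold_down: fold axis h@4; visible region now rows[4,8) x cols[4,8) = 4x4
Op 3 cut(2, 3): punch at orig (6,7); cuts so far [(6, 7)]; region rows[4,8) x cols[4,8) = 4x4
Unfold 1 (reflect across h@4): 2 holes -> [(1, 7), (6, 7)]
Unfold 2 (reflect across v@4): 4 holes -> [(1, 0), (1, 7), (6, 0), (6, 7)]

Answer: 4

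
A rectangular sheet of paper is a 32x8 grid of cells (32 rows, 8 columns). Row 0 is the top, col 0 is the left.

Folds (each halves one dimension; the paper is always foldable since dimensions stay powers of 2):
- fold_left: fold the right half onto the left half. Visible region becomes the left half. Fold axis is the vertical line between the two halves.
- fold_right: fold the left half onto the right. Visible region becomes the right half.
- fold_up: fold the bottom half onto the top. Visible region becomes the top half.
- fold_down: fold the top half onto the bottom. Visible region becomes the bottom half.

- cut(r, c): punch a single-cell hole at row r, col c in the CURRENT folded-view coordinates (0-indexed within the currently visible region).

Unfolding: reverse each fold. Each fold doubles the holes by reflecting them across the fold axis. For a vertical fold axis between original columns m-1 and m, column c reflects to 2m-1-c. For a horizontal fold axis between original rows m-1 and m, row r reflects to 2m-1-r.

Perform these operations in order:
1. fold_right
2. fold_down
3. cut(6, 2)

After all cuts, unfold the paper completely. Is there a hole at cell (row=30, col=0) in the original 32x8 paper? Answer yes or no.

Answer: no

Derivation:
Op 1 fold_right: fold axis v@4; visible region now rows[0,32) x cols[4,8) = 32x4
Op 2 fold_down: fold axis h@16; visible region now rows[16,32) x cols[4,8) = 16x4
Op 3 cut(6, 2): punch at orig (22,6); cuts so far [(22, 6)]; region rows[16,32) x cols[4,8) = 16x4
Unfold 1 (reflect across h@16): 2 holes -> [(9, 6), (22, 6)]
Unfold 2 (reflect across v@4): 4 holes -> [(9, 1), (9, 6), (22, 1), (22, 6)]
Holes: [(9, 1), (9, 6), (22, 1), (22, 6)]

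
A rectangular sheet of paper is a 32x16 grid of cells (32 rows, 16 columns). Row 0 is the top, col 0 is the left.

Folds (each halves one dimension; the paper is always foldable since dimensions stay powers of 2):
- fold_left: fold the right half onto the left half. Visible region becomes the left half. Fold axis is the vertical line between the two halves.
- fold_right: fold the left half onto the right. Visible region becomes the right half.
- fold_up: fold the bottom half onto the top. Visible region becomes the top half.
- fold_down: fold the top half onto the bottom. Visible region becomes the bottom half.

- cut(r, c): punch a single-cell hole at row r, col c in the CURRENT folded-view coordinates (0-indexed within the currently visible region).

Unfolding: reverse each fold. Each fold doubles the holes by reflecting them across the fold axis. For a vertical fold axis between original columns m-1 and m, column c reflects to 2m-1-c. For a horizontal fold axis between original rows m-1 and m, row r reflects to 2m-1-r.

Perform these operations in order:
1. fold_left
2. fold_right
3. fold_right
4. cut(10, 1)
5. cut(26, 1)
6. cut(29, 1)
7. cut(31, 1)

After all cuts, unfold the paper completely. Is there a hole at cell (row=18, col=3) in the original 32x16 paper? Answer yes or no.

Answer: no

Derivation:
Op 1 fold_left: fold axis v@8; visible region now rows[0,32) x cols[0,8) = 32x8
Op 2 fold_right: fold axis v@4; visible region now rows[0,32) x cols[4,8) = 32x4
Op 3 fold_right: fold axis v@6; visible region now rows[0,32) x cols[6,8) = 32x2
Op 4 cut(10, 1): punch at orig (10,7); cuts so far [(10, 7)]; region rows[0,32) x cols[6,8) = 32x2
Op 5 cut(26, 1): punch at orig (26,7); cuts so far [(10, 7), (26, 7)]; region rows[0,32) x cols[6,8) = 32x2
Op 6 cut(29, 1): punch at orig (29,7); cuts so far [(10, 7), (26, 7), (29, 7)]; region rows[0,32) x cols[6,8) = 32x2
Op 7 cut(31, 1): punch at orig (31,7); cuts so far [(10, 7), (26, 7), (29, 7), (31, 7)]; region rows[0,32) x cols[6,8) = 32x2
Unfold 1 (reflect across v@6): 8 holes -> [(10, 4), (10, 7), (26, 4), (26, 7), (29, 4), (29, 7), (31, 4), (31, 7)]
Unfold 2 (reflect across v@4): 16 holes -> [(10, 0), (10, 3), (10, 4), (10, 7), (26, 0), (26, 3), (26, 4), (26, 7), (29, 0), (29, 3), (29, 4), (29, 7), (31, 0), (31, 3), (31, 4), (31, 7)]
Unfold 3 (reflect across v@8): 32 holes -> [(10, 0), (10, 3), (10, 4), (10, 7), (10, 8), (10, 11), (10, 12), (10, 15), (26, 0), (26, 3), (26, 4), (26, 7), (26, 8), (26, 11), (26, 12), (26, 15), (29, 0), (29, 3), (29, 4), (29, 7), (29, 8), (29, 11), (29, 12), (29, 15), (31, 0), (31, 3), (31, 4), (31, 7), (31, 8), (31, 11), (31, 12), (31, 15)]
Holes: [(10, 0), (10, 3), (10, 4), (10, 7), (10, 8), (10, 11), (10, 12), (10, 15), (26, 0), (26, 3), (26, 4), (26, 7), (26, 8), (26, 11), (26, 12), (26, 15), (29, 0), (29, 3), (29, 4), (29, 7), (29, 8), (29, 11), (29, 12), (29, 15), (31, 0), (31, 3), (31, 4), (31, 7), (31, 8), (31, 11), (31, 12), (31, 15)]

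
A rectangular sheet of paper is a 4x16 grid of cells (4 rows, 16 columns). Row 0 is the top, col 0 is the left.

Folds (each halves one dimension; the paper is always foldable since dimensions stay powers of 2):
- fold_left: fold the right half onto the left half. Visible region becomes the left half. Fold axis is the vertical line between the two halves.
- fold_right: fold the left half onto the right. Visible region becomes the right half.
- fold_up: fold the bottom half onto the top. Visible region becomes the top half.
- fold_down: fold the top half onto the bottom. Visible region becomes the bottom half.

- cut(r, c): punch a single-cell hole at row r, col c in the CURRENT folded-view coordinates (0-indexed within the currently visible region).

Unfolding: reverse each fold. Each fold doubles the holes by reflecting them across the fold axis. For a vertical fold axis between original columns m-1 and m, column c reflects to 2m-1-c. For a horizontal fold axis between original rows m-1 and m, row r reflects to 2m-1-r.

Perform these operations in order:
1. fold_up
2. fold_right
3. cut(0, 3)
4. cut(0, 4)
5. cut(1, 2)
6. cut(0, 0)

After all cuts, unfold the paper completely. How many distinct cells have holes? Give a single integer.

Answer: 16

Derivation:
Op 1 fold_up: fold axis h@2; visible region now rows[0,2) x cols[0,16) = 2x16
Op 2 fold_right: fold axis v@8; visible region now rows[0,2) x cols[8,16) = 2x8
Op 3 cut(0, 3): punch at orig (0,11); cuts so far [(0, 11)]; region rows[0,2) x cols[8,16) = 2x8
Op 4 cut(0, 4): punch at orig (0,12); cuts so far [(0, 11), (0, 12)]; region rows[0,2) x cols[8,16) = 2x8
Op 5 cut(1, 2): punch at orig (1,10); cuts so far [(0, 11), (0, 12), (1, 10)]; region rows[0,2) x cols[8,16) = 2x8
Op 6 cut(0, 0): punch at orig (0,8); cuts so far [(0, 8), (0, 11), (0, 12), (1, 10)]; region rows[0,2) x cols[8,16) = 2x8
Unfold 1 (reflect across v@8): 8 holes -> [(0, 3), (0, 4), (0, 7), (0, 8), (0, 11), (0, 12), (1, 5), (1, 10)]
Unfold 2 (reflect across h@2): 16 holes -> [(0, 3), (0, 4), (0, 7), (0, 8), (0, 11), (0, 12), (1, 5), (1, 10), (2, 5), (2, 10), (3, 3), (3, 4), (3, 7), (3, 8), (3, 11), (3, 12)]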